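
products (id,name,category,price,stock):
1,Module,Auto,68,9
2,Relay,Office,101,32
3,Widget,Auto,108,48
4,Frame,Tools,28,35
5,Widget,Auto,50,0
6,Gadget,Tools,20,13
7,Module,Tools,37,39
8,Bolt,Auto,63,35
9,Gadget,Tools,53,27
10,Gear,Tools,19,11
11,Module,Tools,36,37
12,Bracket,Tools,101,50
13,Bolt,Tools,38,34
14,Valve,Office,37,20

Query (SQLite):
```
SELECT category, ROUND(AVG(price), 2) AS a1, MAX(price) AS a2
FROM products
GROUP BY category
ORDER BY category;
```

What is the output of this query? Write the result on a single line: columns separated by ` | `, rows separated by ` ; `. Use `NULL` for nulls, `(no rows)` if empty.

Auto | 72.25 | 108 ; Office | 69 | 101 ; Tools | 41.5 | 101

Group products by category.
Per group compute: ROUND(AVG(price), 2), MAX(price).
  Auto: ids {1, 3, 5, 8} → ROUND(AVG(price), 2)=72.25, MAX(price)=108
  Office: ids {2, 14} → ROUND(AVG(price), 2)=69, MAX(price)=101
  Tools: ids {4, 6, 7, 9, 10, 11, 12, 13} → ROUND(AVG(price), 2)=41.5, MAX(price)=101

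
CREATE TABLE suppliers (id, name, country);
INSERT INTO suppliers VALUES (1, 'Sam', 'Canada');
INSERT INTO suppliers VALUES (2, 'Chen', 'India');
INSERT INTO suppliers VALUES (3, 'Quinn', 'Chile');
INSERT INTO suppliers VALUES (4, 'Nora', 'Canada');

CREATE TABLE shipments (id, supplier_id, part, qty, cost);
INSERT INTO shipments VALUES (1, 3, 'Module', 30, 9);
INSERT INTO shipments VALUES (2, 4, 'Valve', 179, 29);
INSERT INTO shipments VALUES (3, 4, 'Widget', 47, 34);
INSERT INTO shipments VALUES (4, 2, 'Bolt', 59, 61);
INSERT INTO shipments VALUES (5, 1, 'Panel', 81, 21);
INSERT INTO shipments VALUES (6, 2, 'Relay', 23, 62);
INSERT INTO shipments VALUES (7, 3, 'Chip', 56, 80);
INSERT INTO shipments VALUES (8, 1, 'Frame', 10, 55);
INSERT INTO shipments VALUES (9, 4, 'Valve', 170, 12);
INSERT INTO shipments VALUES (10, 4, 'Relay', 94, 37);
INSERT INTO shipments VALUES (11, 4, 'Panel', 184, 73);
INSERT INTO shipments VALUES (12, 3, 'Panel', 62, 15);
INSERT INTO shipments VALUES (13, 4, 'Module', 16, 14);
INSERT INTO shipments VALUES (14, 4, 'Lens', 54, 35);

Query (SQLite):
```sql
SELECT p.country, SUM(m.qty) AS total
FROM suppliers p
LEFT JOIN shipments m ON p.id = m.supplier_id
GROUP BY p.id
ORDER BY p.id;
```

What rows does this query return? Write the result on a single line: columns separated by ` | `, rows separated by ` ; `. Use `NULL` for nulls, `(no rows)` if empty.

Canada | 91 ; India | 82 ; Chile | 148 ; Canada | 744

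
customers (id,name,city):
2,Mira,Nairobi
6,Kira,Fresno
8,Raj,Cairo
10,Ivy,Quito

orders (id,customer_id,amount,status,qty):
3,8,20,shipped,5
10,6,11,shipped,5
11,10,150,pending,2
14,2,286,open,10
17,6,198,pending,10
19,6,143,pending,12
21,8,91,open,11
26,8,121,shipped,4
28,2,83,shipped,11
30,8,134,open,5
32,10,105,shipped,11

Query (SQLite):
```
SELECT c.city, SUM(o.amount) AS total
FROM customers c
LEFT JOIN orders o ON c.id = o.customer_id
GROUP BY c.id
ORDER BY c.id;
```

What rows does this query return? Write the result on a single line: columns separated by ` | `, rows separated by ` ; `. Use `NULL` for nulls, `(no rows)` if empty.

LEFT JOIN keeps every customers row; unmatched ones get NULL for orders columns.
Group by customers.id and compute SUM(o.amount). SUM over an all-NULL group is NULL.
  2: ids {14, 28} → SUM(o.amount)=369
  6: ids {10, 17, 19} → SUM(o.amount)=352
  8: ids {3, 21, 26, 30} → SUM(o.amount)=366
  10: ids {11, 32} → SUM(o.amount)=255

Nairobi | 369 ; Fresno | 352 ; Cairo | 366 ; Quito | 255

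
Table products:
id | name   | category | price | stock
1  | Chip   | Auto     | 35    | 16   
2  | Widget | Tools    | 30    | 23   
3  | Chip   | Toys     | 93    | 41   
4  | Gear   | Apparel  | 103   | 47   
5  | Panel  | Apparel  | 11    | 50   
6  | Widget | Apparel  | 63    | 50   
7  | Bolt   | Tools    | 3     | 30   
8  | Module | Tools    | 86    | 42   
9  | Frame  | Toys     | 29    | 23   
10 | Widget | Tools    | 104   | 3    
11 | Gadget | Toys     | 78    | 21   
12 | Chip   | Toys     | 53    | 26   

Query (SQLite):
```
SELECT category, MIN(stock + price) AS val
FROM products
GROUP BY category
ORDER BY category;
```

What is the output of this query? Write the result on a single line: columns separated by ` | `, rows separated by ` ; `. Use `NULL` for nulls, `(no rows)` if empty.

Apparel | 61 ; Auto | 51 ; Tools | 33 ; Toys | 52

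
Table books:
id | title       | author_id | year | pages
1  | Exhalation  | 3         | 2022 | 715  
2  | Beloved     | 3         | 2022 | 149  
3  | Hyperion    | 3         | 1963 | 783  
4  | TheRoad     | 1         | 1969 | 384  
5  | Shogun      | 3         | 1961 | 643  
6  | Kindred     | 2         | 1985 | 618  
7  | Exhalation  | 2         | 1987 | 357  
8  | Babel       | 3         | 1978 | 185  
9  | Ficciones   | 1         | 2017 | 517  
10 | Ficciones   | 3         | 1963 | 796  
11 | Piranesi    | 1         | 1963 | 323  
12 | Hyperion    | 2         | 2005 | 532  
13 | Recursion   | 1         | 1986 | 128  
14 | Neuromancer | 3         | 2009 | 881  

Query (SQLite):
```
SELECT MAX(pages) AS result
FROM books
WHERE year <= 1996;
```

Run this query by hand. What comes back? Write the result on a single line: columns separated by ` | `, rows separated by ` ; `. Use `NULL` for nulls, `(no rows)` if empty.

796

Rows where year <= 1996 → pages values: [783, 384, 643, 618, 357, 185, 796, 323, 128].
MAX of non-NULL values = 796.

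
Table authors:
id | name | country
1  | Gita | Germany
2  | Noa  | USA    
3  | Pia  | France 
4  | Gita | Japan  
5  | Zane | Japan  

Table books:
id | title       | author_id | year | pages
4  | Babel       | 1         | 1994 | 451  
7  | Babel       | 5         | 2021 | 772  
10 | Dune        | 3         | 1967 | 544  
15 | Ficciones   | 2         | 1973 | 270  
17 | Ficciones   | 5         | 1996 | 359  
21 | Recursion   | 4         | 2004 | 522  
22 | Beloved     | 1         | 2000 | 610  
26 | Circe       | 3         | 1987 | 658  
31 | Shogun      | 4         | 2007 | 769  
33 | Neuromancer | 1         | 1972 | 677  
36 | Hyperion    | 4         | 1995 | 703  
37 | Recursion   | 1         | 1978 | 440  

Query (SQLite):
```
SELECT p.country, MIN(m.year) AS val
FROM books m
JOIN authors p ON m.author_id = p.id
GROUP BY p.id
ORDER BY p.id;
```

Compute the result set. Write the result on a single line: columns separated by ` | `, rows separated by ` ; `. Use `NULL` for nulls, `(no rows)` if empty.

Join each books row to its authors via author_id.
Group joined rows by authors.id; compute MIN(m.year) per group.
  1: ids {4, 22, 33, 37} → MIN(m.year)=1972
  2: ids {15} → MIN(m.year)=1973
  3: ids {10, 26} → MIN(m.year)=1967
  4: ids {21, 31, 36} → MIN(m.year)=1995
  5: ids {7, 17} → MIN(m.year)=1996

Germany | 1972 ; USA | 1973 ; France | 1967 ; Japan | 1995 ; Japan | 1996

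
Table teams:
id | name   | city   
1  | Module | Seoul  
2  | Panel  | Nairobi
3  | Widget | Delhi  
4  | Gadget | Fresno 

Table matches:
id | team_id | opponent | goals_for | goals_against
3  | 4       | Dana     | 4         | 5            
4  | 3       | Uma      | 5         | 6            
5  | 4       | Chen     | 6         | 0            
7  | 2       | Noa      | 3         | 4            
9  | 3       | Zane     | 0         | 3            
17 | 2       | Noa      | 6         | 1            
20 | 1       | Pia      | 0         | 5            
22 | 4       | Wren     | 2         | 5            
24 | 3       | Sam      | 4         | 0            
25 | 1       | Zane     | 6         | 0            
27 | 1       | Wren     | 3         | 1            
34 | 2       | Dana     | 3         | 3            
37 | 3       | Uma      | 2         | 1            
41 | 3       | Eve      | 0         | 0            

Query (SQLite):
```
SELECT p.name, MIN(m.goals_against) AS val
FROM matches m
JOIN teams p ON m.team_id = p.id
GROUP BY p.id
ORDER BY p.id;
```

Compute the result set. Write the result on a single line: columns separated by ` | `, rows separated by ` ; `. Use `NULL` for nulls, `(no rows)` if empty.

Join each matches row to its teams via team_id.
Group joined rows by teams.id; compute MIN(m.goals_against) per group.
  1: ids {20, 25, 27} → MIN(m.goals_against)=0
  2: ids {7, 17, 34} → MIN(m.goals_against)=1
  3: ids {4, 9, 24, 37, 41} → MIN(m.goals_against)=0
  4: ids {3, 5, 22} → MIN(m.goals_against)=0

Module | 0 ; Panel | 1 ; Widget | 0 ; Gadget | 0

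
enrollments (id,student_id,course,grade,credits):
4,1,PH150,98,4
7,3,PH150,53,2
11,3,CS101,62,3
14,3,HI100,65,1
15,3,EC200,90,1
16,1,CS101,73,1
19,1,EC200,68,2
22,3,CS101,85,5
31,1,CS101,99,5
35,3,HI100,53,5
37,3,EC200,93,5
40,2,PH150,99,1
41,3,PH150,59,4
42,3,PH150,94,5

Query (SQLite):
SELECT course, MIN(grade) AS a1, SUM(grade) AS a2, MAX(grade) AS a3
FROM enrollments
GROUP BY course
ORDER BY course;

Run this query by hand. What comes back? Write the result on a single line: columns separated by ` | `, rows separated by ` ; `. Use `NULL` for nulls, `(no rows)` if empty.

Group enrollments by course.
Per group compute: MIN(grade), SUM(grade), MAX(grade).
  CS101: ids {11, 16, 22, 31} → MIN(grade)=62, SUM(grade)=319, MAX(grade)=99
  EC200: ids {15, 19, 37} → MIN(grade)=68, SUM(grade)=251, MAX(grade)=93
  HI100: ids {14, 35} → MIN(grade)=53, SUM(grade)=118, MAX(grade)=65
  PH150: ids {4, 7, 40, 41, 42} → MIN(grade)=53, SUM(grade)=403, MAX(grade)=99

CS101 | 62 | 319 | 99 ; EC200 | 68 | 251 | 93 ; HI100 | 53 | 118 | 65 ; PH150 | 53 | 403 | 99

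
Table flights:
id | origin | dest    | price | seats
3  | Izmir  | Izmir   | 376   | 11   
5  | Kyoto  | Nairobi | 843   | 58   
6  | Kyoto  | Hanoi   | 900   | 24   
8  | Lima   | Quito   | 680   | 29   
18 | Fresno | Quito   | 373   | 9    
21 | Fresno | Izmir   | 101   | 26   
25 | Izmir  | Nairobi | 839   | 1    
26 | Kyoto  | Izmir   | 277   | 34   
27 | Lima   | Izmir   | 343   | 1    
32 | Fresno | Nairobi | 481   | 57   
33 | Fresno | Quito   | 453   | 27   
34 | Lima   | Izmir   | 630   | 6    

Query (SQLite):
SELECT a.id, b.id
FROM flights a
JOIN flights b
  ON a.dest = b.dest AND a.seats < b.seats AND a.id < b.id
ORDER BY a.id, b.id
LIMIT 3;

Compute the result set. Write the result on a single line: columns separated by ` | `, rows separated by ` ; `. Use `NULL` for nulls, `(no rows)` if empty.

Pairs (a,b) with same dest, a.seats < b.seats, a.id < b.id.
dest groups: Hanoi:{6} Izmir:{3,21,26,27,34} Nairobi:{5,25,32} Quito:{8,18,33}
Ordered by (a.id, b.id); first 3.

3 | 21 ; 3 | 26 ; 18 | 33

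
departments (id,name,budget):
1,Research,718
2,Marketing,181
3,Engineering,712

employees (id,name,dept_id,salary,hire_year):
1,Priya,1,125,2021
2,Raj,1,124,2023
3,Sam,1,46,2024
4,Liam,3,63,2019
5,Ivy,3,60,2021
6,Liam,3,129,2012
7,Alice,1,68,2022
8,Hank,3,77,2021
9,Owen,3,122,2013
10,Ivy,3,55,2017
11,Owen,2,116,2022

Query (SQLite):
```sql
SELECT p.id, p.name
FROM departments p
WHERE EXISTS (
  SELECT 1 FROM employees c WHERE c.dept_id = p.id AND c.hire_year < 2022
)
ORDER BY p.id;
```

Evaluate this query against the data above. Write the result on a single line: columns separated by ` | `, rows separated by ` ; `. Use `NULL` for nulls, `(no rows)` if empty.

1 | Research ; 3 | Engineering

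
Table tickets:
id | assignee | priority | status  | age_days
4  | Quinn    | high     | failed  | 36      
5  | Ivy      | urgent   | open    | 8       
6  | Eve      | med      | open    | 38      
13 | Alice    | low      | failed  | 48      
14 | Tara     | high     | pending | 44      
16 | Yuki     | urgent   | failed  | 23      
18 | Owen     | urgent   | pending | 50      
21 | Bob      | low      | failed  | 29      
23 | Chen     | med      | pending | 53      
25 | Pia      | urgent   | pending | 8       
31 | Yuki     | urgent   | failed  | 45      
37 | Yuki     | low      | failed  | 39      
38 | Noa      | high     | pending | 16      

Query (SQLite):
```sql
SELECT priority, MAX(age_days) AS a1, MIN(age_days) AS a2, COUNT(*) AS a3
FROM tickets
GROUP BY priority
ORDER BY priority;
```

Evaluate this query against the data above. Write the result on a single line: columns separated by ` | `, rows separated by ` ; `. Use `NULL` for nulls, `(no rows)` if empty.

Group tickets by priority.
Per group compute: MAX(age_days), MIN(age_days), COUNT(*).
  high: ids {4, 14, 38} → MAX(age_days)=44, MIN(age_days)=16, COUNT(*)=3
  low: ids {13, 21, 37} → MAX(age_days)=48, MIN(age_days)=29, COUNT(*)=3
  med: ids {6, 23} → MAX(age_days)=53, MIN(age_days)=38, COUNT(*)=2
  urgent: ids {5, 16, 18, 25, 31} → MAX(age_days)=50, MIN(age_days)=8, COUNT(*)=5

high | 44 | 16 | 3 ; low | 48 | 29 | 3 ; med | 53 | 38 | 2 ; urgent | 50 | 8 | 5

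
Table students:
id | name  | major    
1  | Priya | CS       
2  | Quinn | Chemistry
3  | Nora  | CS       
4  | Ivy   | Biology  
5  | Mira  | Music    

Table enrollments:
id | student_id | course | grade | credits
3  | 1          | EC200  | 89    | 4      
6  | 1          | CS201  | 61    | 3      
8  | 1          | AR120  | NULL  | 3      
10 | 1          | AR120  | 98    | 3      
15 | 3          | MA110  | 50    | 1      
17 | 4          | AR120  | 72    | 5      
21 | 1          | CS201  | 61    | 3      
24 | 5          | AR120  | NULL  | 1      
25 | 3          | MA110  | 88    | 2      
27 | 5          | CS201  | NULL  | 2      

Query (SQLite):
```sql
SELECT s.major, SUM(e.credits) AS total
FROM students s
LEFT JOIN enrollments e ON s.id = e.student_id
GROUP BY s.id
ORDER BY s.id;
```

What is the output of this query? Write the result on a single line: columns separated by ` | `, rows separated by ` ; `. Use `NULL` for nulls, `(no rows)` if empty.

CS | 16 ; Chemistry | NULL ; CS | 3 ; Biology | 5 ; Music | 3

LEFT JOIN keeps every students row; unmatched ones get NULL for enrollments columns.
Group by students.id and compute SUM(e.credits). SUM over an all-NULL group is NULL.
  1: ids {3, 6, 8, 10, 21} → SUM(e.credits)=16
  2: ids {—} → SUM(e.credits)=NULL
  3: ids {15, 25} → SUM(e.credits)=3
  4: ids {17} → SUM(e.credits)=5
  5: ids {24, 27} → SUM(e.credits)=3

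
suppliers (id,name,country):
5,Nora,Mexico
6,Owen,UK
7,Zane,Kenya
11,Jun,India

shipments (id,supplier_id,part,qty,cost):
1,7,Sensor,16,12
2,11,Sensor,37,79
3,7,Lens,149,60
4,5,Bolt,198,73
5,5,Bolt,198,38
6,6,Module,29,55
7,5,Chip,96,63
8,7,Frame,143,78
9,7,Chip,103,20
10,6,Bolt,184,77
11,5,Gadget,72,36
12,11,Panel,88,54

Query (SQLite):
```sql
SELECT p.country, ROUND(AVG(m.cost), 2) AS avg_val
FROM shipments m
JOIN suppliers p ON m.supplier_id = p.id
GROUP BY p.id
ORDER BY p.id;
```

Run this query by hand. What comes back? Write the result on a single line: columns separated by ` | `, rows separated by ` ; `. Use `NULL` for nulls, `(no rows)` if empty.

Mexico | 52.5 ; UK | 66 ; Kenya | 42.5 ; India | 66.5

Join each shipments row to its suppliers via supplier_id.
Group joined rows by suppliers.id; compute ROUND(AVG(m.cost), 2) per group.
  5: ids {4, 5, 7, 11} → ROUND(AVG(m.cost), 2)=52.5
  6: ids {6, 10} → ROUND(AVG(m.cost), 2)=66
  7: ids {1, 3, 8, 9} → ROUND(AVG(m.cost), 2)=42.5
  11: ids {2, 12} → ROUND(AVG(m.cost), 2)=66.5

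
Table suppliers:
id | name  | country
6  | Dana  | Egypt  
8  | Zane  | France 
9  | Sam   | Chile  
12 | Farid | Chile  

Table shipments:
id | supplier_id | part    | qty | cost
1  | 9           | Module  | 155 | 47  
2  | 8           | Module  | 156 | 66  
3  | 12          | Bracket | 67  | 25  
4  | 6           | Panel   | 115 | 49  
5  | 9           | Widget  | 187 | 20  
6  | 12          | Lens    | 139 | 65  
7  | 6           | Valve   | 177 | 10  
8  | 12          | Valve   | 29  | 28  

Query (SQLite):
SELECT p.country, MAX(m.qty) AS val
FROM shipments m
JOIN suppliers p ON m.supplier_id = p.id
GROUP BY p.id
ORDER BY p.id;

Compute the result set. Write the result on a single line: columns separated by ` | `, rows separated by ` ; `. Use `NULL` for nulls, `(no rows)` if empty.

Join each shipments row to its suppliers via supplier_id.
Group joined rows by suppliers.id; compute MAX(m.qty) per group.
  6: ids {4, 7} → MAX(m.qty)=177
  8: ids {2} → MAX(m.qty)=156
  9: ids {1, 5} → MAX(m.qty)=187
  12: ids {3, 6, 8} → MAX(m.qty)=139

Egypt | 177 ; France | 156 ; Chile | 187 ; Chile | 139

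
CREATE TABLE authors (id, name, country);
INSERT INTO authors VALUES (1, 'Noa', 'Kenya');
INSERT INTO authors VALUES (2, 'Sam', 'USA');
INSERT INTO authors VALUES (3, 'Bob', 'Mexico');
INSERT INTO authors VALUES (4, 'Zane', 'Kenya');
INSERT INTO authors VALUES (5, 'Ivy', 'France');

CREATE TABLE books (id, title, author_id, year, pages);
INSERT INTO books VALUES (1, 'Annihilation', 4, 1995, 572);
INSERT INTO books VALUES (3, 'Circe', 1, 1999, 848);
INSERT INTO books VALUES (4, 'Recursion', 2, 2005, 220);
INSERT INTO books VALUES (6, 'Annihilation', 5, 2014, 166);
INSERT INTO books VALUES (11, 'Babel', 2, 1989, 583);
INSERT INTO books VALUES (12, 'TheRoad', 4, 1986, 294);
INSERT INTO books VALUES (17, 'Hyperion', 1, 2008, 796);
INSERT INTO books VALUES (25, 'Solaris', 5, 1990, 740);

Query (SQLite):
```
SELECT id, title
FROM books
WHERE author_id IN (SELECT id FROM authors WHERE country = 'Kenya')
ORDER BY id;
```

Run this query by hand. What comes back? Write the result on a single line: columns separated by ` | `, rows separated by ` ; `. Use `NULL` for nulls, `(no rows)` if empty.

1 | Annihilation ; 3 | Circe ; 12 | TheRoad ; 17 | Hyperion

Inner query: authors.id where country = 'Kenya'.
Outer: keep books rows whose author_id is in that set.
Inner query → {1, 4}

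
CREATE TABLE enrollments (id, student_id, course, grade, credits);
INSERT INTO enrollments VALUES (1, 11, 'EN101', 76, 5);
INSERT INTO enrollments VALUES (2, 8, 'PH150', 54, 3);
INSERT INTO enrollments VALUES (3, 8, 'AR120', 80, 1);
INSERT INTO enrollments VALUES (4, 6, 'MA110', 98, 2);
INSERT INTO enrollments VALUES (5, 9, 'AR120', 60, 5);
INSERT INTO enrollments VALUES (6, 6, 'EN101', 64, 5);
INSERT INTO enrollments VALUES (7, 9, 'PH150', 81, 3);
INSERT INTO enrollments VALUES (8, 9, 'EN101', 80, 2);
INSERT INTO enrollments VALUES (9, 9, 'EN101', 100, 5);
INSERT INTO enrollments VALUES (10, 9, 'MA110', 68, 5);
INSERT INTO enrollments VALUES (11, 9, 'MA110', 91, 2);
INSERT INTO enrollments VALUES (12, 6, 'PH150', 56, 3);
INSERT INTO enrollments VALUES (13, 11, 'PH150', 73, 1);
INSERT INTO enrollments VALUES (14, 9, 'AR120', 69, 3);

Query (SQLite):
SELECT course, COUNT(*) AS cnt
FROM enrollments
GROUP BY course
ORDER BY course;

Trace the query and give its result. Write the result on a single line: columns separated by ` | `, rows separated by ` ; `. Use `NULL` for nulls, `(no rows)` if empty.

AR120 | 3 ; EN101 | 4 ; MA110 | 3 ; PH150 | 4

Partition enrollments by course; compute COUNT(*) within each group.
  AR120: ids {3, 5, 14} → COUNT(*)=3
  EN101: ids {1, 6, 8, 9} → COUNT(*)=4
  MA110: ids {4, 10, 11} → COUNT(*)=3
  PH150: ids {2, 7, 12, 13} → COUNT(*)=4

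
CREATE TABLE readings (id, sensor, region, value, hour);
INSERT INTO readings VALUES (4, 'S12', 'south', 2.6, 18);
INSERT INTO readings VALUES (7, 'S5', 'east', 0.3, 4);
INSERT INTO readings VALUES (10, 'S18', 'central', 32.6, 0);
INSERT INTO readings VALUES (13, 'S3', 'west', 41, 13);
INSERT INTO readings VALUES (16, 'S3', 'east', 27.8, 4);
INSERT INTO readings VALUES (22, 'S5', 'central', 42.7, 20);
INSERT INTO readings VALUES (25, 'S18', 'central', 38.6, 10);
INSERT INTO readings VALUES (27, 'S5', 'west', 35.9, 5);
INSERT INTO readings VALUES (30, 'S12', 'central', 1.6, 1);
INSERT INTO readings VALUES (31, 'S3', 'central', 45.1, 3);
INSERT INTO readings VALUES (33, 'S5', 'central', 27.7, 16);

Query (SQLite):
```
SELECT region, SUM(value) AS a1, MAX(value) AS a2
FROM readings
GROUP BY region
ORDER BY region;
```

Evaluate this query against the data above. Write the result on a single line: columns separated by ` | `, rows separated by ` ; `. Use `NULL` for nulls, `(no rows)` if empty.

Group readings by region.
Per group compute: SUM(value), MAX(value).
  central: ids {10, 22, 25, 30, 31, 33} → SUM(value)=188.3, MAX(value)=45.1
  east: ids {7, 16} → SUM(value)=28.1, MAX(value)=27.8
  south: ids {4} → SUM(value)=2.6, MAX(value)=2.6
  west: ids {13, 27} → SUM(value)=76.9, MAX(value)=41

central | 188.3 | 45.1 ; east | 28.1 | 27.8 ; south | 2.6 | 2.6 ; west | 76.9 | 41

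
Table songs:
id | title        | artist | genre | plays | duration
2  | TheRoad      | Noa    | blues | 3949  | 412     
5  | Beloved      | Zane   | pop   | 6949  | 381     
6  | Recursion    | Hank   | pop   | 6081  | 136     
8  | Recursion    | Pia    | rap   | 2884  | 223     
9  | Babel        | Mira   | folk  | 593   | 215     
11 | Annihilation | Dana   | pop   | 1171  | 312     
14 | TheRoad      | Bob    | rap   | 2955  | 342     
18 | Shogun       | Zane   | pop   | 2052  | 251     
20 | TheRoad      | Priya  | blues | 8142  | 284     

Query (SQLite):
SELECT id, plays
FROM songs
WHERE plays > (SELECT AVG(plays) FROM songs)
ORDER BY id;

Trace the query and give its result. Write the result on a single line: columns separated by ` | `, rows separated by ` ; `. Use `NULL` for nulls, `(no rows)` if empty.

Scalar subquery: AVG(plays) over all songs rows = 3864.0.
Keep rows where plays > that value.

2 | 3949 ; 5 | 6949 ; 6 | 6081 ; 20 | 8142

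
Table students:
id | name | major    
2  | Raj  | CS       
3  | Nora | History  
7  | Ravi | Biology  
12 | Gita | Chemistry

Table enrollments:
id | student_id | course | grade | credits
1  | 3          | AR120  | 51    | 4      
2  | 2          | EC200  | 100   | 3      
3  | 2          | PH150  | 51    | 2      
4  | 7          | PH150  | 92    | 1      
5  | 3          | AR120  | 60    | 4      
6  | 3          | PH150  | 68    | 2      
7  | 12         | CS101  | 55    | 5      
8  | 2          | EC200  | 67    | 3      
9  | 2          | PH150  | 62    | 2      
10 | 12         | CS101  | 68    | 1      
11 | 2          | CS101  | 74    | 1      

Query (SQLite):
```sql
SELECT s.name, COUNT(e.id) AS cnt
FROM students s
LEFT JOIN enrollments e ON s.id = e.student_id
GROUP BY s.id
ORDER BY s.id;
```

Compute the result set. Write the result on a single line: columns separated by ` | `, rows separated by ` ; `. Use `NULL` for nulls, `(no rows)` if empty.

Raj | 5 ; Nora | 3 ; Ravi | 1 ; Gita | 2

LEFT JOIN keeps every students row; unmatched ones get NULL for enrollments columns.
Group by students.id and compute COUNT(e.id). COUNT(col) of an all-NULL group is 0.
  2: ids {2, 3, 8, 9, 11} → COUNT(e.id)=5
  3: ids {1, 5, 6} → COUNT(e.id)=3
  7: ids {4} → COUNT(e.id)=1
  12: ids {7, 10} → COUNT(e.id)=2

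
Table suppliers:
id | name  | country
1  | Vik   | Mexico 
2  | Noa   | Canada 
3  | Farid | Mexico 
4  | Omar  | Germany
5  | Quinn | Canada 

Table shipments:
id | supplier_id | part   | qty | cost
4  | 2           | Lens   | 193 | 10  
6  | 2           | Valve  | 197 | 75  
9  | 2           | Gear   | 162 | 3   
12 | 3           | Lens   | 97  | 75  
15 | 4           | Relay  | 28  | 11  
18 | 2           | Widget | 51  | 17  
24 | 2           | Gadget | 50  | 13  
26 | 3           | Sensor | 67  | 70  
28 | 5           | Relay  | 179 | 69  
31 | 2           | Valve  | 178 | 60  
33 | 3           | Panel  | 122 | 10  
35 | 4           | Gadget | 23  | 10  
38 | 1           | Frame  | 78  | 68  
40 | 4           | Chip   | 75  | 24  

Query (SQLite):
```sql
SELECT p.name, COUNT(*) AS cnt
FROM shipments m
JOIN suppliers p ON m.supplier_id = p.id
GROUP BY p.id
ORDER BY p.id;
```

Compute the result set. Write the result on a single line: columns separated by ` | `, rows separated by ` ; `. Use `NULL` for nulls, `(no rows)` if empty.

Vik | 1 ; Noa | 6 ; Farid | 3 ; Omar | 3 ; Quinn | 1

Join each shipments row to its suppliers via supplier_id.
Group joined rows by suppliers.id; compute COUNT(*) per group.
  1: ids {38} → COUNT(*)=1
  2: ids {4, 6, 9, 18, 24, 31} → COUNT(*)=6
  3: ids {12, 26, 33} → COUNT(*)=3
  4: ids {15, 35, 40} → COUNT(*)=3
  5: ids {28} → COUNT(*)=1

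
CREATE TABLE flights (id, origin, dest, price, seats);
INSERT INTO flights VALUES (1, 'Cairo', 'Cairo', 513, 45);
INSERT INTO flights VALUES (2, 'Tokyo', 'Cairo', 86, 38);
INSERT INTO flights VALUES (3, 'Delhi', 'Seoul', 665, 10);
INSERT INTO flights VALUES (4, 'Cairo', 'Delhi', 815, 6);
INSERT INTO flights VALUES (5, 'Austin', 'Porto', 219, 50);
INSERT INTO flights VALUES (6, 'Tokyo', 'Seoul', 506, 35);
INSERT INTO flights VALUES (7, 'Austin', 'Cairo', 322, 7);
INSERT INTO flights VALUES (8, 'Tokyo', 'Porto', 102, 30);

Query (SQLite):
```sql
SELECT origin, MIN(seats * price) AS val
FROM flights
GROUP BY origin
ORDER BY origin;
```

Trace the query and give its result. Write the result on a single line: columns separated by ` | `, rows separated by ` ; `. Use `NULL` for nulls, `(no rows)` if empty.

Austin | 2254 ; Cairo | 4890 ; Delhi | 6650 ; Tokyo | 3060

For each row compute seats * price.
Group by origin; take MIN of the expression per group.
  Austin: ids {5, 7} → MIN(seats * price)=2254
  Cairo: ids {1, 4} → MIN(seats * price)=4890
  Delhi: ids {3} → MIN(seats * price)=6650
  Tokyo: ids {2, 6, 8} → MIN(seats * price)=3060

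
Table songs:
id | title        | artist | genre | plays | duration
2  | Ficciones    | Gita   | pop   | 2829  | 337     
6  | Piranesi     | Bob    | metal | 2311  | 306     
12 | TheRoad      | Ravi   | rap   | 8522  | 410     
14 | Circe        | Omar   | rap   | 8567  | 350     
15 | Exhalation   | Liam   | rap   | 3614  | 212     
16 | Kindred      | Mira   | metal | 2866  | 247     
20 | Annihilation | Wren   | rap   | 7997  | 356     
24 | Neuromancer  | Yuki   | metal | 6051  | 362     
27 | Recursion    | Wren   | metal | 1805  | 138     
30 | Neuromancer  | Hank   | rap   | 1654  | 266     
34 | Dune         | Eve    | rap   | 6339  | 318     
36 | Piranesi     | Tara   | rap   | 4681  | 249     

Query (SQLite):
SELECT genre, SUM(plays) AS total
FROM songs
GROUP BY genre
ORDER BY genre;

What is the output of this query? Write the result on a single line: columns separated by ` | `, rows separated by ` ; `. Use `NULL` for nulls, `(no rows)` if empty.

Partition songs by genre; compute SUM(plays) within each group.
  metal: ids {6, 16, 24, 27} → SUM(plays)=13033
  pop: ids {2} → SUM(plays)=2829
  rap: ids {12, 14, 15, 20, 30, 34, 36} → SUM(plays)=41374

metal | 13033 ; pop | 2829 ; rap | 41374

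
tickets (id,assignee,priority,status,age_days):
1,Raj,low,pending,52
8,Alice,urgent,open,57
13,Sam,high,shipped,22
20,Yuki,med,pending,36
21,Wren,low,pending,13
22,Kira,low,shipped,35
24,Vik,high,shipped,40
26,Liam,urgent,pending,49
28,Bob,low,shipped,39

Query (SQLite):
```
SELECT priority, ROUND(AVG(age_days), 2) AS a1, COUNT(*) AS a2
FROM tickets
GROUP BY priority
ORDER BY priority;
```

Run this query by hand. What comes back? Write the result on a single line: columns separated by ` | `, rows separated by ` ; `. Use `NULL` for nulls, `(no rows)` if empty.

Group tickets by priority.
Per group compute: ROUND(AVG(age_days), 2), COUNT(*).
  high: ids {13, 24} → ROUND(AVG(age_days), 2)=31, COUNT(*)=2
  low: ids {1, 21, 22, 28} → ROUND(AVG(age_days), 2)=34.75, COUNT(*)=4
  med: ids {20} → ROUND(AVG(age_days), 2)=36, COUNT(*)=1
  urgent: ids {8, 26} → ROUND(AVG(age_days), 2)=53, COUNT(*)=2

high | 31 | 2 ; low | 34.75 | 4 ; med | 36 | 1 ; urgent | 53 | 2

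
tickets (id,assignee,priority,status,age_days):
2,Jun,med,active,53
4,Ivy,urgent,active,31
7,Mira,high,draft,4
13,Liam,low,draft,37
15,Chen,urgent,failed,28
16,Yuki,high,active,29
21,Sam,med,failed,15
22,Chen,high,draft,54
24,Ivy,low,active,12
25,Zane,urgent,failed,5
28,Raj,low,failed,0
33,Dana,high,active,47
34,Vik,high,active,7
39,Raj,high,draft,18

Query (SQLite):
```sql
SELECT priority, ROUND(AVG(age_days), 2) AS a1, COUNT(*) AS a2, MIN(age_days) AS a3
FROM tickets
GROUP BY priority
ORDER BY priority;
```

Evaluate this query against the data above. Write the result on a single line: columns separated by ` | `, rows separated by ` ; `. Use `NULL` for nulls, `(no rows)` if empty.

high | 26.5 | 6 | 4 ; low | 16.33 | 3 | 0 ; med | 34 | 2 | 15 ; urgent | 21.33 | 3 | 5

Group tickets by priority.
Per group compute: ROUND(AVG(age_days), 2), COUNT(*), MIN(age_days).
  high: ids {7, 16, 22, 33, 34, 39} → ROUND(AVG(age_days), 2)=26.5, COUNT(*)=6, MIN(age_days)=4
  low: ids {13, 24, 28} → ROUND(AVG(age_days), 2)=16.33, COUNT(*)=3, MIN(age_days)=0
  med: ids {2, 21} → ROUND(AVG(age_days), 2)=34, COUNT(*)=2, MIN(age_days)=15
  urgent: ids {4, 15, 25} → ROUND(AVG(age_days), 2)=21.33, COUNT(*)=3, MIN(age_days)=5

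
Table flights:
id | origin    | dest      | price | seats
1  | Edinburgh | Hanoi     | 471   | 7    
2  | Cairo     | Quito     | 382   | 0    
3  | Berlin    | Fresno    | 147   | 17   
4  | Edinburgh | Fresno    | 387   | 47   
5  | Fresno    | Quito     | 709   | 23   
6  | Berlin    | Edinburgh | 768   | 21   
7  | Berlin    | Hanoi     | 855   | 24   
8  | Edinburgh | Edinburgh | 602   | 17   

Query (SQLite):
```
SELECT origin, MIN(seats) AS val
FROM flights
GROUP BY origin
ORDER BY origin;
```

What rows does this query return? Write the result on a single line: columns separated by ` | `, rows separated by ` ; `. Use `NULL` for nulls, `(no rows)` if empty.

Berlin | 17 ; Cairo | 0 ; Edinburgh | 7 ; Fresno | 23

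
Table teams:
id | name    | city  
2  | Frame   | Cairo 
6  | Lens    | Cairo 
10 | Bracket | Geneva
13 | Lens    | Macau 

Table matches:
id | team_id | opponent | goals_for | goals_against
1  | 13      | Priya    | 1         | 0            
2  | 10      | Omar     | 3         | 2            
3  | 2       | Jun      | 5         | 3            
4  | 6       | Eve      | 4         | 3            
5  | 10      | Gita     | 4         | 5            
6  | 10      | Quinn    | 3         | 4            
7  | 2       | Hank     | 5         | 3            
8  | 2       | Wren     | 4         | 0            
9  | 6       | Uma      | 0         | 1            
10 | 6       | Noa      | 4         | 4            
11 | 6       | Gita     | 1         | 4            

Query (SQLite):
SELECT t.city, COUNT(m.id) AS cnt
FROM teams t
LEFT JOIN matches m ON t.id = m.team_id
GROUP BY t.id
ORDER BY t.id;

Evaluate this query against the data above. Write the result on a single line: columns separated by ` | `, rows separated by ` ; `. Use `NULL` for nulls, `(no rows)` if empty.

LEFT JOIN keeps every teams row; unmatched ones get NULL for matches columns.
Group by teams.id and compute COUNT(m.id). COUNT(col) of an all-NULL group is 0.
  2: ids {3, 7, 8} → COUNT(m.id)=3
  6: ids {4, 9, 10, 11} → COUNT(m.id)=4
  10: ids {2, 5, 6} → COUNT(m.id)=3
  13: ids {1} → COUNT(m.id)=1

Cairo | 3 ; Cairo | 4 ; Geneva | 3 ; Macau | 1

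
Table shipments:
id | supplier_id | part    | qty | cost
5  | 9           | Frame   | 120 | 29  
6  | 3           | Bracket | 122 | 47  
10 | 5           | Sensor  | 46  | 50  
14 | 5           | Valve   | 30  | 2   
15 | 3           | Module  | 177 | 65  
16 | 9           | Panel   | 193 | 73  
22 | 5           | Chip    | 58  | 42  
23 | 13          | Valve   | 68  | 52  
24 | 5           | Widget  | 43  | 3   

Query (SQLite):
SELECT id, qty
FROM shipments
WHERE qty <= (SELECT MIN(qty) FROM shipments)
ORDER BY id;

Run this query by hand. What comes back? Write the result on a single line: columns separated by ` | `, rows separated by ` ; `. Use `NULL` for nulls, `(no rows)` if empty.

Scalar subquery: MIN(qty) over all shipments rows = 30.
Keep rows where qty <= that value.

14 | 30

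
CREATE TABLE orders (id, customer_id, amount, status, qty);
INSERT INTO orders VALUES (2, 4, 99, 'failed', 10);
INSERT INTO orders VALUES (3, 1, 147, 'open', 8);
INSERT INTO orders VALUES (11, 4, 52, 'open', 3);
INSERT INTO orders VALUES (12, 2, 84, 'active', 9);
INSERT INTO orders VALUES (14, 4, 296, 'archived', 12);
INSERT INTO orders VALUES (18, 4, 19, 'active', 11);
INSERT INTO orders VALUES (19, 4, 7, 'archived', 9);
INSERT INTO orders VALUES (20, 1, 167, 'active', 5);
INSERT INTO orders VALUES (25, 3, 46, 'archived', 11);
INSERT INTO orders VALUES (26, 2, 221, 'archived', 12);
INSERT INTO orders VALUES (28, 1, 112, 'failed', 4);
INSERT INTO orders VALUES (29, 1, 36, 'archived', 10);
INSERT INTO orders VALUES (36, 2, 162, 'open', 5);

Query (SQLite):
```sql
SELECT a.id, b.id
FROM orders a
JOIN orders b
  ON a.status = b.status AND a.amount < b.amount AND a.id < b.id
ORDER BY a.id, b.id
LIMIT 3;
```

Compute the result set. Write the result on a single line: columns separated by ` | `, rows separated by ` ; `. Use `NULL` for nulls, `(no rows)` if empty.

Pairs (a,b) with same status, a.amount < b.amount, a.id < b.id.
status groups: active:{12,18,20} archived:{14,19,25,26,29} failed:{2,28} open:{3,11,36}
Ordered by (a.id, b.id); first 3.

2 | 28 ; 3 | 36 ; 11 | 36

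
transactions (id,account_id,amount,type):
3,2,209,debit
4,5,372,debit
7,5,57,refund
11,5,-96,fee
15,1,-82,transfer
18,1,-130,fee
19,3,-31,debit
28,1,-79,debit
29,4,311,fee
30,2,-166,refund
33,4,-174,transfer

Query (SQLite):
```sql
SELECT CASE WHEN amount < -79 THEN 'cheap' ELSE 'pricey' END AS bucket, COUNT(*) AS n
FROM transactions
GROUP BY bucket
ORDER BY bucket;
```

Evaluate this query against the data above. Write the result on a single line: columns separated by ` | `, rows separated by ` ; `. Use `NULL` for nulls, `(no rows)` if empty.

Bucket rows by amount < -79 → 'cheap' else 'pricey'; count each bucket.

cheap | 5 ; pricey | 6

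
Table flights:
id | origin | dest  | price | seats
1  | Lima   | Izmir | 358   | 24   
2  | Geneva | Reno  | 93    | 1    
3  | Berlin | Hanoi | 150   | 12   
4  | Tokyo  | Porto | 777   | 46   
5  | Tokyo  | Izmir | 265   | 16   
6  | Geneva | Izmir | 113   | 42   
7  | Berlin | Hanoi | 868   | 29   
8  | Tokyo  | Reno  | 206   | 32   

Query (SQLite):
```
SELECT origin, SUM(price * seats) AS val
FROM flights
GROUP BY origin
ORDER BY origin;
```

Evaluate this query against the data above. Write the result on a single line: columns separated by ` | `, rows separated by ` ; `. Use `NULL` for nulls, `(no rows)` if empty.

For each row compute price * seats.
Group by origin; take SUM of the expression per group.
  Berlin: ids {3, 7} → SUM(price * seats)=26972
  Geneva: ids {2, 6} → SUM(price * seats)=4839
  Lima: ids {1} → SUM(price * seats)=8592
  Tokyo: ids {4, 5, 8} → SUM(price * seats)=46574

Berlin | 26972 ; Geneva | 4839 ; Lima | 8592 ; Tokyo | 46574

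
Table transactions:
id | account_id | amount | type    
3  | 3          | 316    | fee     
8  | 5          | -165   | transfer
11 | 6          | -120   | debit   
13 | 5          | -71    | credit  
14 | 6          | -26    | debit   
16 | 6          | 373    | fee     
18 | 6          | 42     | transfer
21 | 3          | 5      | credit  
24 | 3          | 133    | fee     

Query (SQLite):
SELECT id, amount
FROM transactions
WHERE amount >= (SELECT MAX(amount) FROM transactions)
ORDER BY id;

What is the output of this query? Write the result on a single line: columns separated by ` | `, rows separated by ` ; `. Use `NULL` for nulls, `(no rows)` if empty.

16 | 373

Scalar subquery: MAX(amount) over all transactions rows = 373.
Keep rows where amount >= that value.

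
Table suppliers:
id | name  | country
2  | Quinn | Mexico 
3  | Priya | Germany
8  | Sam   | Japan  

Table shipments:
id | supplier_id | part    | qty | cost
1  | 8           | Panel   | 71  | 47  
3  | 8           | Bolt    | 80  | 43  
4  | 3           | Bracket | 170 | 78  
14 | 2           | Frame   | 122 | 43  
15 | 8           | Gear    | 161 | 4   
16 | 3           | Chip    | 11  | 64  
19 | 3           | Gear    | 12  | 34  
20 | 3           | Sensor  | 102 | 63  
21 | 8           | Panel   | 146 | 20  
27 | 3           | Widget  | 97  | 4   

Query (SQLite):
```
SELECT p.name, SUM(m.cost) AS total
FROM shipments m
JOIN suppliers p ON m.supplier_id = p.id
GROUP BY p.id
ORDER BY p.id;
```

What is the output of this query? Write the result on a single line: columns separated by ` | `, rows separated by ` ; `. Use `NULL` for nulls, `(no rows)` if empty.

Join each shipments row to its suppliers via supplier_id.
Group joined rows by suppliers.id; compute SUM(m.cost) per group.
  2: ids {14} → SUM(m.cost)=43
  3: ids {4, 16, 19, 20, 27} → SUM(m.cost)=243
  8: ids {1, 3, 15, 21} → SUM(m.cost)=114

Quinn | 43 ; Priya | 243 ; Sam | 114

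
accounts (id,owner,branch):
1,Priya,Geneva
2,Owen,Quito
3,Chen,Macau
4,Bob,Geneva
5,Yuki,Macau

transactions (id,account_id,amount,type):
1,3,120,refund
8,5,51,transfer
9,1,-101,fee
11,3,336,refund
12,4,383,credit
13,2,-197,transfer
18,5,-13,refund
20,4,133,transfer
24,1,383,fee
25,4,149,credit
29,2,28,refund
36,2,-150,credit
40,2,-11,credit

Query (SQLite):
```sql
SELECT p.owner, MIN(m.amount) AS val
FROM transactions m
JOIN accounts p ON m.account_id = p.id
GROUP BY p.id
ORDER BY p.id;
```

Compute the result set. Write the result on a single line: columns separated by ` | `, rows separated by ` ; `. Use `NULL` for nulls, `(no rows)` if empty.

Join each transactions row to its accounts via account_id.
Group joined rows by accounts.id; compute MIN(m.amount) per group.
  1: ids {9, 24} → MIN(m.amount)=-101
  2: ids {13, 29, 36, 40} → MIN(m.amount)=-197
  3: ids {1, 11} → MIN(m.amount)=120
  4: ids {12, 20, 25} → MIN(m.amount)=133
  5: ids {8, 18} → MIN(m.amount)=-13

Priya | -101 ; Owen | -197 ; Chen | 120 ; Bob | 133 ; Yuki | -13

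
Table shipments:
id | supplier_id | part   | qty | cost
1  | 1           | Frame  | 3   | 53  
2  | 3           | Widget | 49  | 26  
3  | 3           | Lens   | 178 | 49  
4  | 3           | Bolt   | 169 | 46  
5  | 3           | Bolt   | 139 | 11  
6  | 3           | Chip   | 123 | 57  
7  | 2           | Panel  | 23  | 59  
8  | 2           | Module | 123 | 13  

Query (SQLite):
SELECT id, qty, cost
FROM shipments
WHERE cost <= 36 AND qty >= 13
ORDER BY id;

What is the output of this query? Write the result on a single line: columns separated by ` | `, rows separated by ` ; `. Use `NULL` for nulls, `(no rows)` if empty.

2 | 49 | 26 ; 5 | 139 | 11 ; 8 | 123 | 13

cost <= 36: ids {2, 5, 8}
qty >= 13: ids {2, 3, 4, 5, 6, 7, 8}
Combine with AND.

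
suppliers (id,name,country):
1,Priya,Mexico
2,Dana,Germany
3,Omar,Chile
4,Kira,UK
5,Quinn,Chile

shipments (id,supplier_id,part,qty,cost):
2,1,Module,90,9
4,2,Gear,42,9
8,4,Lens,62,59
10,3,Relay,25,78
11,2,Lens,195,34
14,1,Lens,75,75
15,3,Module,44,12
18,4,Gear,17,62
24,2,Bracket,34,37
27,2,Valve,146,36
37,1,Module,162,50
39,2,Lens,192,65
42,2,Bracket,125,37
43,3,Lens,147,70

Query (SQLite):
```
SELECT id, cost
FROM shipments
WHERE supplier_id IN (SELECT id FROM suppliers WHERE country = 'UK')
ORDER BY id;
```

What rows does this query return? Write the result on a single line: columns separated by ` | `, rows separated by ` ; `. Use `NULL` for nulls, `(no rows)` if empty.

8 | 59 ; 18 | 62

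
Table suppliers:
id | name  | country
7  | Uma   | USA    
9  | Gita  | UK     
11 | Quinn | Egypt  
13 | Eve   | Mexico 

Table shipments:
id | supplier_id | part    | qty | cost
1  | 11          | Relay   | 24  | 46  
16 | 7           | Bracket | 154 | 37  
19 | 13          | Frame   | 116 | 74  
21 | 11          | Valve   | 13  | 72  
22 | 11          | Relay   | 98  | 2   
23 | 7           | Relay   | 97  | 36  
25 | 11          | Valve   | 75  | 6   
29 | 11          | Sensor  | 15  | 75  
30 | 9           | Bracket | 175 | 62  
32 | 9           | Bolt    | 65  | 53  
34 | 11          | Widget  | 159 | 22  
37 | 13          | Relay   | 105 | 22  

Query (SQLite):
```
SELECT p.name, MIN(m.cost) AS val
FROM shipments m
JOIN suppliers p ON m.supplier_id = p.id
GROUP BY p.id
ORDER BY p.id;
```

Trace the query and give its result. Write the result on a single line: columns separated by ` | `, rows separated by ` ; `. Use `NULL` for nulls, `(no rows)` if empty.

Uma | 36 ; Gita | 53 ; Quinn | 2 ; Eve | 22

Join each shipments row to its suppliers via supplier_id.
Group joined rows by suppliers.id; compute MIN(m.cost) per group.
  7: ids {16, 23} → MIN(m.cost)=36
  9: ids {30, 32} → MIN(m.cost)=53
  11: ids {1, 21, 22, 25, 29, 34} → MIN(m.cost)=2
  13: ids {19, 37} → MIN(m.cost)=22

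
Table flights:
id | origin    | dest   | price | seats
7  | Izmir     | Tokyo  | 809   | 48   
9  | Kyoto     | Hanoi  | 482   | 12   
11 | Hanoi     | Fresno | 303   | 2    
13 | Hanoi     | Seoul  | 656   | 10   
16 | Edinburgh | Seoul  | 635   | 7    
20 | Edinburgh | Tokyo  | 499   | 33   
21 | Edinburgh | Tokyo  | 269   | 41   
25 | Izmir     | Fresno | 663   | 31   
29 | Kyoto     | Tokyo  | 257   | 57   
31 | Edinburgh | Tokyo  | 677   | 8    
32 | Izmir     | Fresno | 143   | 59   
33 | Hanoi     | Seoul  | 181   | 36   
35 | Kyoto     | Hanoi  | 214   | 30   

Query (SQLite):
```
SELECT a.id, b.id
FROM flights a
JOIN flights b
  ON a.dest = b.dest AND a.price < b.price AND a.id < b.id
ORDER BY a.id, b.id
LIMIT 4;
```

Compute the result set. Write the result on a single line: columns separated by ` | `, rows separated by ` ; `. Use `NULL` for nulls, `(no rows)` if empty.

Pairs (a,b) with same dest, a.price < b.price, a.id < b.id.
dest groups: Fresno:{11,25,32} Hanoi:{9,35} Seoul:{13,16,33} Tokyo:{7,20,21,29,31}
Ordered by (a.id, b.id); first 4.

11 | 25 ; 20 | 31 ; 21 | 31 ; 29 | 31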